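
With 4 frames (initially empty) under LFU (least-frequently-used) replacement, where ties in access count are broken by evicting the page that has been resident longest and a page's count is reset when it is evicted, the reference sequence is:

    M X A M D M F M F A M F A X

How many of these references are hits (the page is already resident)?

8

M → miss, frames (M)
X → miss, frames (M X)
A → miss, frames (M X A)
M → hit
D → miss, frames (M X A D)
M → hit
F → miss, evict X, frames (M A D F)
M → hit
F → hit
A → hit
M → hit
F → hit
A → hit
X → miss, evict D, frames (M A F X)
Hits: 8.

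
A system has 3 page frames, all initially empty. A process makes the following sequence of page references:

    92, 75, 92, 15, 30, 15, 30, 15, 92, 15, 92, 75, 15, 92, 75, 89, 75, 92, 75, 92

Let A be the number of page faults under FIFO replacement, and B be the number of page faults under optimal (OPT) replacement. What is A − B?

4

Under FIFO: F F . F F . . . F . . F F . . F . F F . → 10 faults.
Under OPT: F F . F F . . . . . . F . . . F . . . . → 6 faults.
A − B = 10 − 6 = 4.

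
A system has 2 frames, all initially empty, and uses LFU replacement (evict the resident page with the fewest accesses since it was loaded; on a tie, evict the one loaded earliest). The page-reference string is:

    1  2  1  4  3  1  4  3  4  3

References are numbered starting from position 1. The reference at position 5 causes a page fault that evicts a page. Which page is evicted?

pos 1: 1: miss, frames [1]
pos 2: 2: miss, frames [1, 2]
pos 3: 1: hit
pos 4: 4: miss, evict 2, frames [1, 4]
pos 5: 3: miss, evict 4, frames [1, 3]
At position 5, page 4 is evicted.

4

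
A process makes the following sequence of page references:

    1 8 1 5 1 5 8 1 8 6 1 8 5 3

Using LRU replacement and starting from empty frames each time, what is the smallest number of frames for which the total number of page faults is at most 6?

f=1: 14 faults
f=2: 10 faults
f=3: 6 faults
f=4: 5 faults
f=5: 5 faults
Smallest f with faults ≤ 6 is 3.

3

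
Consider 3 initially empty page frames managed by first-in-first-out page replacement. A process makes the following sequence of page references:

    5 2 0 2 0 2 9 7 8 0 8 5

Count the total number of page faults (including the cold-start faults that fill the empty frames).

8

5 → fault, frames {5}
2 → fault, frames {5,2}
0 → fault, frames {5,2,0}
2 → hit
0 → hit
2 → hit
9 → fault, evict 5, frames {2,0,9}
7 → fault, evict 2, frames {0,9,7}
8 → fault, evict 0, frames {9,7,8}
0 → fault, evict 9, frames {7,8,0}
8 → hit
5 → fault, evict 7, frames {8,0,5}
Page faults: 8.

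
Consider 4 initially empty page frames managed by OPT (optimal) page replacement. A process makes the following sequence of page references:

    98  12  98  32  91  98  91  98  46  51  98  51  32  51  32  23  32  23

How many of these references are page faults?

98 -> miss, frames (98)
12 -> miss, frames (98 12)
98 -> hit
32 -> miss, frames (98 12 32)
91 -> miss, frames (98 12 32 91)
98 -> hit
91 -> hit
98 -> hit
46 -> miss, evict 91, frames (98 12 32 46)
51 -> miss, evict 46, frames (98 12 32 51)
98 -> hit
51 -> hit
32 -> hit
51 -> hit
32 -> hit
23 -> miss, evict 51, frames (98 12 32 23)
32 -> hit
23 -> hit
Page faults: 7.

7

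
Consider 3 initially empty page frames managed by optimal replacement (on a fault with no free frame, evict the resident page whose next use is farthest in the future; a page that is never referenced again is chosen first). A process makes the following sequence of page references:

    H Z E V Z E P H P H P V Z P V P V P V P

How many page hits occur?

H: miss, frames [H]
Z: miss, frames [H, Z]
E: miss, frames [H, Z, E]
V: miss, evict H, frames [Z, E, V]
Z: hit
E: hit
P: miss, evict E, frames [Z, V, P]
H: miss, evict Z, frames [V, P, H]
P: hit
H: hit
P: hit
V: hit
Z: miss, evict H, frames [V, P, Z]
P: hit
V: hit
P: hit
V: hit
P: hit
V: hit
P: hit
Hits: 13.

13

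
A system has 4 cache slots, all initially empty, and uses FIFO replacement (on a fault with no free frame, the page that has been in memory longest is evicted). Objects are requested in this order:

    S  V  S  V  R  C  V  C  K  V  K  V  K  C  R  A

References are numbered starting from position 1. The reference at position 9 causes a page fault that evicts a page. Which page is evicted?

pos 1: S → fault, frames {S}
pos 2: V → fault, frames {S,V}
pos 3: S → hit
pos 4: V → hit
pos 5: R → fault, frames {S,V,R}
pos 6: C → fault, frames {S,V,R,C}
pos 7: V → hit
pos 8: C → hit
pos 9: K → fault, evict S, frames {V,R,C,K}
At position 9, page S is evicted.

S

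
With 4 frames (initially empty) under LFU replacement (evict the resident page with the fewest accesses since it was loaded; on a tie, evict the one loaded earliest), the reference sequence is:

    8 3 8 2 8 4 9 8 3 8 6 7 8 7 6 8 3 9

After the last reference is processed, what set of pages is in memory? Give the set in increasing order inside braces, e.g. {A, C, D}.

{6, 7, 8, 9}

8 -> fault, frames [8]
3 -> fault, frames [8, 3]
8 -> hit
2 -> fault, frames [8, 3, 2]
8 -> hit
4 -> fault, frames [8, 3, 2, 4]
9 -> fault, evict 3, frames [8, 2, 4, 9]
8 -> hit
3 -> fault, evict 2, frames [8, 4, 9, 3]
8 -> hit
6 -> fault, evict 4, frames [8, 9, 3, 6]
7 -> fault, evict 9, frames [8, 3, 6, 7]
8 -> hit
7 -> hit
6 -> hit
8 -> hit
3 -> hit
9 -> fault, evict 3, frames [8, 6, 7, 9]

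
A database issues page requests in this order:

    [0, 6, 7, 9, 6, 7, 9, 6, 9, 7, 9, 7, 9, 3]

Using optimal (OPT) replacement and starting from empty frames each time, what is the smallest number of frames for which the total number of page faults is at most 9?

2

f=1: 14 faults
f=2: 8 faults
f=3: 5 faults
f=4: 5 faults
f=5: 5 faults
Smallest f with faults ≤ 9 is 2.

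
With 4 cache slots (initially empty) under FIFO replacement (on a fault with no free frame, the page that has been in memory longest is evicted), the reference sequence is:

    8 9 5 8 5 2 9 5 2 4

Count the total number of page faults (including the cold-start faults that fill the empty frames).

5

8 → fault, frames (8)
9 → fault, frames (8 9)
5 → fault, frames (8 9 5)
8 → hit
5 → hit
2 → fault, frames (8 9 5 2)
9 → hit
5 → hit
2 → hit
4 → fault, evict 8, frames (9 5 2 4)
Page faults: 5.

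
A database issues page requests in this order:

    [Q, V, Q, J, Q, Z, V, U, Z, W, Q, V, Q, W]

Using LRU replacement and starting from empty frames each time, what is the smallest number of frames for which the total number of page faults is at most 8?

4

f=1: 14 faults
f=2: 11 faults
f=3: 9 faults
f=4: 8 faults
f=5: 6 faults
f=6: 6 faults
Smallest f with faults ≤ 8 is 4.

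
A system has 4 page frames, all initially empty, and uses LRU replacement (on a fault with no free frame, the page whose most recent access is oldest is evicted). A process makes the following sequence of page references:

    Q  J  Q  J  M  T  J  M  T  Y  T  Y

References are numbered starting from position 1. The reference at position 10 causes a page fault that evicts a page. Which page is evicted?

Q

pos 1: Q -> miss, frames [Q]
pos 2: J -> miss, frames [Q, J]
pos 3: Q -> hit
pos 4: J -> hit
pos 5: M -> miss, frames [Q, J, M]
pos 6: T -> miss, frames [Q, J, M, T]
pos 7: J -> hit
pos 8: M -> hit
pos 9: T -> hit
pos 10: Y -> miss, evict Q, frames [J, M, T, Y]
At position 10, page Q is evicted.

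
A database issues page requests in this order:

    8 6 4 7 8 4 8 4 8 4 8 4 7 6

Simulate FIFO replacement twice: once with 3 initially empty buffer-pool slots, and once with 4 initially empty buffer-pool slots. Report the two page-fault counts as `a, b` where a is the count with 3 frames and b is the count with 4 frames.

3 frames: F F F F F . . . . . . . . F → 6 faults.
4 frames: F F F F . . . . . . . . . . → 4 faults.
4 < 6: adding a frame reduced faults, as is typical.

6, 4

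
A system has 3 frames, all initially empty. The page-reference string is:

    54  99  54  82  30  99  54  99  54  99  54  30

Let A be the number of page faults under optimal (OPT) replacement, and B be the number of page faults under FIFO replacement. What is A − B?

Under OPT: F F . F F . . . . . . . → 4 faults.
Under FIFO: F F . F F . F F . . . . → 6 faults.
A − B = 4 − 6 = -2.

-2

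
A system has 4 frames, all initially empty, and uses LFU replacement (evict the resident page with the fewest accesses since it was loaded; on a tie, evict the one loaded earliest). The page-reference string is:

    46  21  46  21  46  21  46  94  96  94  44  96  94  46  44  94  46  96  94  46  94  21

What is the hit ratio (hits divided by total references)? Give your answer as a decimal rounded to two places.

0.64

46 → fault, frames (46)
21 → fault, frames (46 21)
46 → hit
21 → hit
46 → hit
21 → hit
46 → hit
94 → fault, frames (46 21 94)
96 → fault, frames (46 21 94 96)
94 → hit
44 → fault, evict 96, frames (46 21 94 44)
96 → fault, evict 44, frames (46 21 94 96)
94 → hit
46 → hit
44 → fault, evict 96, frames (46 21 94 44)
94 → hit
46 → hit
96 → fault, evict 44, frames (46 21 94 96)
94 → hit
46 → hit
94 → hit
21 → hit
Hits: 14 of 22 references → 14/22 = 0.6364.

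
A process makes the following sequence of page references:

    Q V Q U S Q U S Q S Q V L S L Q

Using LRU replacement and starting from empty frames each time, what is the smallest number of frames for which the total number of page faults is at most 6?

f=1: 16 faults
f=2: 12 faults
f=3: 8 faults
f=4: 5 faults
f=5: 5 faults
Smallest f with faults ≤ 6 is 4.

4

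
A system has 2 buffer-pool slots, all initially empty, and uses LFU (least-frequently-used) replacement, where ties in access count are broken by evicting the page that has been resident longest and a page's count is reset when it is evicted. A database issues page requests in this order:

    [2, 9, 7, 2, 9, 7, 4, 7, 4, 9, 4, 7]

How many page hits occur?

2 -> miss, frames {2}
9 -> miss, frames {2,9}
7 -> miss, evict 2, frames {9,7}
2 -> miss, evict 9, frames {7,2}
9 -> miss, evict 7, frames {2,9}
7 -> miss, evict 2, frames {9,7}
4 -> miss, evict 9, frames {7,4}
7 -> hit
4 -> hit
9 -> miss, evict 7, frames {4,9}
4 -> hit
7 -> miss, evict 9, frames {4,7}
Hits: 3.

3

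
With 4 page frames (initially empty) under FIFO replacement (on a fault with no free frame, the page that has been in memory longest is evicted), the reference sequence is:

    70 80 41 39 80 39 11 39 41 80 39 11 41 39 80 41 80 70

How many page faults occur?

70 → miss, frames [70]
80 → miss, frames [70, 80]
41 → miss, frames [70, 80, 41]
39 → miss, frames [70, 80, 41, 39]
80 → hit
39 → hit
11 → miss, evict 70, frames [80, 41, 39, 11]
39 → hit
41 → hit
80 → hit
39 → hit
11 → hit
41 → hit
39 → hit
80 → hit
41 → hit
80 → hit
70 → miss, evict 80, frames [41, 39, 11, 70]
Page faults: 6.

6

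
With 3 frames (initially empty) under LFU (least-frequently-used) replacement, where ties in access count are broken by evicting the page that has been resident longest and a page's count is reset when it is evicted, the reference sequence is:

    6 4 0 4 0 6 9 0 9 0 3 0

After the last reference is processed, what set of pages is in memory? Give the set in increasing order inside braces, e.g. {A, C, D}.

{0, 3, 9}

6: fault, frames (6)
4: fault, frames (6 4)
0: fault, frames (6 4 0)
4: hit
0: hit
6: hit
9: fault, evict 6, frames (4 0 9)
0: hit
9: hit
0: hit
3: fault, evict 4, frames (0 9 3)
0: hit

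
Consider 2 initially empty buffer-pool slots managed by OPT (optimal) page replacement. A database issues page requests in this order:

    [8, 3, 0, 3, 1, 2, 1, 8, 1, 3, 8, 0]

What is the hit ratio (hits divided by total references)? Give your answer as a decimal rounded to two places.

8: miss, frames (8)
3: miss, frames (8 3)
0: miss, evict 8, frames (3 0)
3: hit
1: miss, evict 0, frames (3 1)
2: miss, evict 3, frames (1 2)
1: hit
8: miss, evict 2, frames (1 8)
1: hit
3: miss, evict 1, frames (8 3)
8: hit
0: miss, evict 3, frames (8 0)
Hits: 4 of 12 references → 4/12 = 0.3333.

0.33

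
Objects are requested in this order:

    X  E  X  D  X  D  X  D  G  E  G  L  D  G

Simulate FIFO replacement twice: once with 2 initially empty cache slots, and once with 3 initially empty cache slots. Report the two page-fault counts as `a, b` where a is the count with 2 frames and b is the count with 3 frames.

9, 5

2 frames: F F . F F . . . F F . F F F → 9 faults.
3 frames: F F . F . . . . F . . F . . → 5 faults.
5 < 9: adding a frame reduced faults, as is typical.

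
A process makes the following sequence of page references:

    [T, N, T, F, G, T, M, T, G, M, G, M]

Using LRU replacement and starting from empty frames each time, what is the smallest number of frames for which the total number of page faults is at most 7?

3

f=1: 12 faults
f=2: 8 faults
f=3: 5 faults
f=4: 5 faults
f=5: 5 faults
Smallest f with faults ≤ 7 is 3.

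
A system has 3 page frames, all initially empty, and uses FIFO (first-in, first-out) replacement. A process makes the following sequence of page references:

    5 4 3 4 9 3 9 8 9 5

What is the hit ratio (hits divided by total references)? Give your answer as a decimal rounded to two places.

0.40

5: fault, frames [5]
4: fault, frames [5, 4]
3: fault, frames [5, 4, 3]
4: hit
9: fault, evict 5, frames [4, 3, 9]
3: hit
9: hit
8: fault, evict 4, frames [3, 9, 8]
9: hit
5: fault, evict 3, frames [9, 8, 5]
Hits: 4 of 10 references → 4/10 = 0.4000.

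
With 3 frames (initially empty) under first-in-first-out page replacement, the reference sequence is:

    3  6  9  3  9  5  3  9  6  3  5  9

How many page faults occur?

7

3: miss, frames (3)
6: miss, frames (3 6)
9: miss, frames (3 6 9)
3: hit
9: hit
5: miss, evict 3, frames (6 9 5)
3: miss, evict 6, frames (9 5 3)
9: hit
6: miss, evict 9, frames (5 3 6)
3: hit
5: hit
9: miss, evict 5, frames (3 6 9)
Page faults: 7.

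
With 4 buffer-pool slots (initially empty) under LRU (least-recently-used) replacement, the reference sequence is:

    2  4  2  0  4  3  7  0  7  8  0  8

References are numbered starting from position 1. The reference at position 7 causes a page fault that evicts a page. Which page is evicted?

pos 1: 2: fault, frames (2)
pos 2: 4: fault, frames (2 4)
pos 3: 2: hit
pos 4: 0: fault, frames (4 2 0)
pos 5: 4: hit
pos 6: 3: fault, frames (2 0 4 3)
pos 7: 7: fault, evict 2, frames (0 4 3 7)
At position 7, page 2 is evicted.

2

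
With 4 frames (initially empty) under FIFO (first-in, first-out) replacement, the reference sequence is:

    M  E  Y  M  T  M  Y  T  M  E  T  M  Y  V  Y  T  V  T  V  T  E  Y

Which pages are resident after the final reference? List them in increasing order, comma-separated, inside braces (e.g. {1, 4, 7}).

{E, T, V, Y}

M → miss, frames [M]
E → miss, frames [M, E]
Y → miss, frames [M, E, Y]
M → hit
T → miss, frames [M, E, Y, T]
M → hit
Y → hit
T → hit
M → hit
E → hit
T → hit
M → hit
Y → hit
V → miss, evict M, frames [E, Y, T, V]
Y → hit
T → hit
V → hit
T → hit
V → hit
T → hit
E → hit
Y → hit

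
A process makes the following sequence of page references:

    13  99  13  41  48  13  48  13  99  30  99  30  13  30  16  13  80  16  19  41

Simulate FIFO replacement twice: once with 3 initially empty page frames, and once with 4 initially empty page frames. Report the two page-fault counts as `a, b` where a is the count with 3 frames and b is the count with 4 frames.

3 frames: F F . F F F . . F F . . . . F F F . F F → 12 faults.
4 frames: F F . F F . . . . F . . F . F . F . F F → 10 faults.
10 < 12: adding a frame reduced faults, as is typical.

12, 10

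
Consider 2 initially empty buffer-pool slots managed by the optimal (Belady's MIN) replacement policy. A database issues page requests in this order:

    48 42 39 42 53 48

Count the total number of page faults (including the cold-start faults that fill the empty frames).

48: fault, frames (48)
42: fault, frames (48 42)
39: fault, evict 48, frames (42 39)
42: hit
53: fault, evict 39, frames (42 53)
48: fault, evict 53, frames (42 48)
Page faults: 5.

5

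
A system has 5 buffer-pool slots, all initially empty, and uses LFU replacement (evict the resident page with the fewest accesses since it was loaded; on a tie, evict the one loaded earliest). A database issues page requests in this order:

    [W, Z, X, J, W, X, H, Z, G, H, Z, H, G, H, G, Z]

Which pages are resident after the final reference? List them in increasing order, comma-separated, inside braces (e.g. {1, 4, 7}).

{G, H, W, X, Z}

W -> miss, frames [W]
Z -> miss, frames [W, Z]
X -> miss, frames [W, Z, X]
J -> miss, frames [W, Z, X, J]
W -> hit
X -> hit
H -> miss, frames [W, Z, X, J, H]
Z -> hit
G -> miss, evict J, frames [W, Z, X, H, G]
H -> hit
Z -> hit
H -> hit
G -> hit
H -> hit
G -> hit
Z -> hit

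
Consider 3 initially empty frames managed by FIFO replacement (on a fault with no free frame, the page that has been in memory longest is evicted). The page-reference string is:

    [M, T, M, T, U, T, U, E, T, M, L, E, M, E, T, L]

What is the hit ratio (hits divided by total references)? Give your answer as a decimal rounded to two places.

0.56

M → miss, frames [M]
T → miss, frames [M, T]
M → hit
T → hit
U → miss, frames [M, T, U]
T → hit
U → hit
E → miss, evict M, frames [T, U, E]
T → hit
M → miss, evict T, frames [U, E, M]
L → miss, evict U, frames [E, M, L]
E → hit
M → hit
E → hit
T → miss, evict E, frames [M, L, T]
L → hit
Hits: 9 of 16 references → 9/16 = 0.5625.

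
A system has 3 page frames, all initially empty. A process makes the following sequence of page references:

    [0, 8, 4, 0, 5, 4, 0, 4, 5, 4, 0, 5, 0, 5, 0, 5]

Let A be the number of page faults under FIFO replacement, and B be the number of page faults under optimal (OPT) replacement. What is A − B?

1

Under FIFO: F F F . F . F . . . . . . . . . → 5 faults.
Under OPT: F F F . F . . . . . . . . . . . → 4 faults.
A − B = 5 − 4 = 1.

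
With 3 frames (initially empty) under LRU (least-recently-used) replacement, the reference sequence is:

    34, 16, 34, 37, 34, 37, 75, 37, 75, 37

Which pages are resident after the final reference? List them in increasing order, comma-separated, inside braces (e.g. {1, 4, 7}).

{34, 37, 75}

34 → miss, frames (34)
16 → miss, frames (34 16)
34 → hit
37 → miss, frames (16 34 37)
34 → hit
37 → hit
75 → miss, evict 16, frames (34 37 75)
37 → hit
75 → hit
37 → hit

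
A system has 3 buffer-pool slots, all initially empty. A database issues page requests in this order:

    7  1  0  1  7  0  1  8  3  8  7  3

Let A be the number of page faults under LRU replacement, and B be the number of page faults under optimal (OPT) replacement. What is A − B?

Under LRU: F F F . . . . F F . F . → 6 faults.
Under OPT: F F F . . . . F F . . . → 5 faults.
A − B = 6 − 5 = 1.

1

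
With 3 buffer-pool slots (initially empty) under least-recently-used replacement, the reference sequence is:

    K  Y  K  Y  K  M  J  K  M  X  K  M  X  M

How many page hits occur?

K: miss, frames (K)
Y: miss, frames (K Y)
K: hit
Y: hit
K: hit
M: miss, frames (Y K M)
J: miss, evict Y, frames (K M J)
K: hit
M: hit
X: miss, evict J, frames (K M X)
K: hit
M: hit
X: hit
M: hit
Hits: 9.

9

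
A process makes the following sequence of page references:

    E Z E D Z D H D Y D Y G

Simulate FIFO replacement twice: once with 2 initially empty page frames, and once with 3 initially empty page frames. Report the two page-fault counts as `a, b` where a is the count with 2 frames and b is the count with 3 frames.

2 frames: F F . F . . F . F F . F → 7 faults.
3 frames: F F . F . . F . F . . F → 6 faults.
6 < 7: adding a frame reduced faults, as is typical.

7, 6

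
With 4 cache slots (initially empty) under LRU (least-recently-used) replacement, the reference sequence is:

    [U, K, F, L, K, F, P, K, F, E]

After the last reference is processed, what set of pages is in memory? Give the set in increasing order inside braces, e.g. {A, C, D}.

U: fault, frames (U)
K: fault, frames (U K)
F: fault, frames (U K F)
L: fault, frames (U K F L)
K: hit
F: hit
P: fault, evict U, frames (L K F P)
K: hit
F: hit
E: fault, evict L, frames (P K F E)

{E, F, K, P}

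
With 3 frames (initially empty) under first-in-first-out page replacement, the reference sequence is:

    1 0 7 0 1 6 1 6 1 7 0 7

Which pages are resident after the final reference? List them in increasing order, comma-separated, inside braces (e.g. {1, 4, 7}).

1 -> miss, frames {1}
0 -> miss, frames {1,0}
7 -> miss, frames {1,0,7}
0 -> hit
1 -> hit
6 -> miss, evict 1, frames {0,7,6}
1 -> miss, evict 0, frames {7,6,1}
6 -> hit
1 -> hit
7 -> hit
0 -> miss, evict 7, frames {6,1,0}
7 -> miss, evict 6, frames {1,0,7}

{0, 1, 7}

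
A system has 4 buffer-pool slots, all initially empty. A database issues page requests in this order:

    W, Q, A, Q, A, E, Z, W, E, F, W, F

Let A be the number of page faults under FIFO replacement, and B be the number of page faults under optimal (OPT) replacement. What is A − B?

1

Under FIFO: F F F . . F F F . F . . → 7 faults.
Under OPT: F F F . . F F . . F . . → 6 faults.
A − B = 7 − 6 = 1.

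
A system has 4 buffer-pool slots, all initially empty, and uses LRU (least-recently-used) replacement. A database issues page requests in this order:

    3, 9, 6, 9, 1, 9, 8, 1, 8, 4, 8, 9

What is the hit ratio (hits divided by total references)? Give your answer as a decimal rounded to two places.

0.50

3 → fault, frames (3)
9 → fault, frames (3 9)
6 → fault, frames (3 9 6)
9 → hit
1 → fault, frames (3 6 9 1)
9 → hit
8 → fault, evict 3, frames (6 1 9 8)
1 → hit
8 → hit
4 → fault, evict 6, frames (9 1 8 4)
8 → hit
9 → hit
Hits: 6 of 12 references → 6/12 = 0.5000.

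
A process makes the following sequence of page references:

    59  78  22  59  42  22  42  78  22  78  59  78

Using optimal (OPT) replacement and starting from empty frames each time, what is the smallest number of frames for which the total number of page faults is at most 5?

3

f=1: 12 faults
f=2: 6 faults
f=3: 5 faults
f=4: 4 faults
Smallest f with faults ≤ 5 is 3.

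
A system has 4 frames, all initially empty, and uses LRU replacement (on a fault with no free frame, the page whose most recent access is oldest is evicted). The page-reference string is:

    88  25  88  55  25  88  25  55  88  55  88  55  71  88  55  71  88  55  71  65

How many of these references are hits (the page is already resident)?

15

88 → miss, frames {88}
25 → miss, frames {88,25}
88 → hit
55 → miss, frames {25,88,55}
25 → hit
88 → hit
25 → hit
55 → hit
88 → hit
55 → hit
88 → hit
55 → hit
71 → miss, frames {25,88,55,71}
88 → hit
55 → hit
71 → hit
88 → hit
55 → hit
71 → hit
65 → miss, evict 25, frames {88,55,71,65}
Hits: 15.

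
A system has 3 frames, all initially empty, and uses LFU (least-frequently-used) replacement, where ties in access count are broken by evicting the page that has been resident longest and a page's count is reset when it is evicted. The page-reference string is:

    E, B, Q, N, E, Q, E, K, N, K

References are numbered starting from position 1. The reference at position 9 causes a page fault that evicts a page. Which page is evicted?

pos 1: E → miss, frames [E]
pos 2: B → miss, frames [E, B]
pos 3: Q → miss, frames [E, B, Q]
pos 4: N → miss, evict E, frames [B, Q, N]
pos 5: E → miss, evict B, frames [Q, N, E]
pos 6: Q → hit
pos 7: E → hit
pos 8: K → miss, evict N, frames [Q, E, K]
pos 9: N → miss, evict K, frames [Q, E, N]
At position 9, page K is evicted.

K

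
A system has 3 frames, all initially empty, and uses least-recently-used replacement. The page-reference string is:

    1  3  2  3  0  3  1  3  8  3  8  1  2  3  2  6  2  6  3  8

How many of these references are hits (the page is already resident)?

10

1 → miss, frames (1)
3 → miss, frames (1 3)
2 → miss, frames (1 3 2)
3 → hit
0 → miss, evict 1, frames (2 3 0)
3 → hit
1 → miss, evict 2, frames (0 3 1)
3 → hit
8 → miss, evict 0, frames (1 3 8)
3 → hit
8 → hit
1 → hit
2 → miss, evict 3, frames (8 1 2)
3 → miss, evict 8, frames (1 2 3)
2 → hit
6 → miss, evict 1, frames (3 2 6)
2 → hit
6 → hit
3 → hit
8 → miss, evict 2, frames (6 3 8)
Hits: 10.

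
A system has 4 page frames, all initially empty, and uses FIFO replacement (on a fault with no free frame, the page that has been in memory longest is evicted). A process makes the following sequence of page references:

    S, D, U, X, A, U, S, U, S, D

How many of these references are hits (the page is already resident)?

3

S → fault, frames {S}
D → fault, frames {S,D}
U → fault, frames {S,D,U}
X → fault, frames {S,D,U,X}
A → fault, evict S, frames {D,U,X,A}
U → hit
S → fault, evict D, frames {U,X,A,S}
U → hit
S → hit
D → fault, evict U, frames {X,A,S,D}
Hits: 3.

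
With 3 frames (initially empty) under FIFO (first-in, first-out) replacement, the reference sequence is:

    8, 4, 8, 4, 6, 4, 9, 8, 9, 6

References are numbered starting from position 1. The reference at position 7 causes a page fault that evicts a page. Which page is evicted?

pos 1: 8 → miss, frames {8}
pos 2: 4 → miss, frames {8,4}
pos 3: 8 → hit
pos 4: 4 → hit
pos 5: 6 → miss, frames {8,4,6}
pos 6: 4 → hit
pos 7: 9 → miss, evict 8, frames {4,6,9}
At position 7, page 8 is evicted.

8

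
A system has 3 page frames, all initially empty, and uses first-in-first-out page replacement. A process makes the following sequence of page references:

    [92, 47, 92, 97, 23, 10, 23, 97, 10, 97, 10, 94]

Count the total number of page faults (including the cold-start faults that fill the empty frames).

92 → fault, frames {92}
47 → fault, frames {92,47}
92 → hit
97 → fault, frames {92,47,97}
23 → fault, evict 92, frames {47,97,23}
10 → fault, evict 47, frames {97,23,10}
23 → hit
97 → hit
10 → hit
97 → hit
10 → hit
94 → fault, evict 97, frames {23,10,94}
Page faults: 6.

6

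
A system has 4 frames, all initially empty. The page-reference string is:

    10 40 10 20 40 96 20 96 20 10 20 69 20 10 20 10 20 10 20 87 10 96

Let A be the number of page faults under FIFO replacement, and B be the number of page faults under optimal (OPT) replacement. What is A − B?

Under FIFO: F F . F . F . . . . . F . F . . . . . F . . → 7 faults.
Under OPT: F F . F . F . . . . . F . . . . . . . F . . → 6 faults.
A − B = 7 − 6 = 1.

1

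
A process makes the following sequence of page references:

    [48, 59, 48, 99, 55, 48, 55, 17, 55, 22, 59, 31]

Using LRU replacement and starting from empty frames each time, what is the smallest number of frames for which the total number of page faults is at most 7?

f=1: 12 faults
f=2: 9 faults
f=3: 8 faults
f=4: 8 faults
f=5: 8 faults
f=6: 7 faults
f=7: 7 faults
Smallest f with faults ≤ 7 is 6.

6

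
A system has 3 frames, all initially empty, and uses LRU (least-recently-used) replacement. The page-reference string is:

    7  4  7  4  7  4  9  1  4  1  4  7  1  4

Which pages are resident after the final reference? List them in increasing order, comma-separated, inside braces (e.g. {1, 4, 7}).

{1, 4, 7}

7 → fault, frames [7]
4 → fault, frames [7, 4]
7 → hit
4 → hit
7 → hit
4 → hit
9 → fault, frames [7, 4, 9]
1 → fault, evict 7, frames [4, 9, 1]
4 → hit
1 → hit
4 → hit
7 → fault, evict 9, frames [1, 4, 7]
1 → hit
4 → hit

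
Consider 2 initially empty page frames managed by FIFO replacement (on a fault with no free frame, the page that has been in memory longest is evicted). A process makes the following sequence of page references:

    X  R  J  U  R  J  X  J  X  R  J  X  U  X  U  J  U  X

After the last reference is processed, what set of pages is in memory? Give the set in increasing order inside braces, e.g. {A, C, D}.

X: fault, frames {X}
R: fault, frames {X,R}
J: fault, evict X, frames {R,J}
U: fault, evict R, frames {J,U}
R: fault, evict J, frames {U,R}
J: fault, evict U, frames {R,J}
X: fault, evict R, frames {J,X}
J: hit
X: hit
R: fault, evict J, frames {X,R}
J: fault, evict X, frames {R,J}
X: fault, evict R, frames {J,X}
U: fault, evict J, frames {X,U}
X: hit
U: hit
J: fault, evict X, frames {U,J}
U: hit
X: fault, evict U, frames {J,X}

{J, X}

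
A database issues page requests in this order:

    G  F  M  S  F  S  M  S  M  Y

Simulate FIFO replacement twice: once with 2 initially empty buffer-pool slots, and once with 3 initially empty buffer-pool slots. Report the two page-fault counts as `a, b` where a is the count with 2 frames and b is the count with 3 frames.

8, 5

2 frames: F F F F F . F F . F → 8 faults.
3 frames: F F F F . . . . . F → 5 faults.
5 < 8: adding a frame reduced faults, as is typical.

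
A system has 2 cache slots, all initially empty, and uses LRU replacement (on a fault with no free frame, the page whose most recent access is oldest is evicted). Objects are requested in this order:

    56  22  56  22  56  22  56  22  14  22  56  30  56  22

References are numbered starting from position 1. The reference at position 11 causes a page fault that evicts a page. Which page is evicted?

14

pos 1: 56: miss, frames [56]
pos 2: 22: miss, frames [56, 22]
pos 3: 56: hit
pos 4: 22: hit
pos 5: 56: hit
pos 6: 22: hit
pos 7: 56: hit
pos 8: 22: hit
pos 9: 14: miss, evict 56, frames [22, 14]
pos 10: 22: hit
pos 11: 56: miss, evict 14, frames [22, 56]
At position 11, page 14 is evicted.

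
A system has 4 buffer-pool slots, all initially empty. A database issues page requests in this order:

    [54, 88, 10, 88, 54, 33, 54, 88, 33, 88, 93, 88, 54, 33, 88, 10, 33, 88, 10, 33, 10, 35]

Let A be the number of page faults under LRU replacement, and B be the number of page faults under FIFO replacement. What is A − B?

-3

Under LRU: F F F . . F . . . . F . . . . F . . . . . F → 7 faults.
Under FIFO: F F F . . F . . . . F . F . F F F . . . . F → 10 faults.
A − B = 7 − 10 = -3.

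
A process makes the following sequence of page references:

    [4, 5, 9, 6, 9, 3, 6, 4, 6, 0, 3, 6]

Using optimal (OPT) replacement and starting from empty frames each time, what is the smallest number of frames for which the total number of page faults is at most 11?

f=1: 12 faults
f=2: 8 faults
f=3: 6 faults
f=4: 6 faults
f=5: 6 faults
f=6: 6 faults
Smallest f with faults ≤ 11 is 2.

2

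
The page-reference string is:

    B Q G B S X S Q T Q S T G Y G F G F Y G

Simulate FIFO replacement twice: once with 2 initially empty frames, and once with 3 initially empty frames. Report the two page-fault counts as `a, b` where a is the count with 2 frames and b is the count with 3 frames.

14, 11

2 frames: F F F F F F . F F . F . F F . F F . F . → 14 faults.
3 frames: F F F . F F . F F . F . F F . F . . . . → 11 faults.
11 < 14: adding a frame reduced faults, as is typical.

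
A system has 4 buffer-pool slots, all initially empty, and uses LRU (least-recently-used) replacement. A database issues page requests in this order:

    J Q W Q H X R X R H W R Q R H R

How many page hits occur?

J -> miss, frames {J}
Q -> miss, frames {J,Q}
W -> miss, frames {J,Q,W}
Q -> hit
H -> miss, frames {J,W,Q,H}
X -> miss, evict J, frames {W,Q,H,X}
R -> miss, evict W, frames {Q,H,X,R}
X -> hit
R -> hit
H -> hit
W -> miss, evict Q, frames {X,R,H,W}
R -> hit
Q -> miss, evict X, frames {H,W,R,Q}
R -> hit
H -> hit
R -> hit
Hits: 8.

8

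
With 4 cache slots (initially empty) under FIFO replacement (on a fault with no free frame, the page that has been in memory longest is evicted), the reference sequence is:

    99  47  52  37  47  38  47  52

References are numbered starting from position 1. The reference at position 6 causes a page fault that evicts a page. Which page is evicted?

pos 1: 99: fault, frames {99}
pos 2: 47: fault, frames {99,47}
pos 3: 52: fault, frames {99,47,52}
pos 4: 37: fault, frames {99,47,52,37}
pos 5: 47: hit
pos 6: 38: fault, evict 99, frames {47,52,37,38}
At position 6, page 99 is evicted.

99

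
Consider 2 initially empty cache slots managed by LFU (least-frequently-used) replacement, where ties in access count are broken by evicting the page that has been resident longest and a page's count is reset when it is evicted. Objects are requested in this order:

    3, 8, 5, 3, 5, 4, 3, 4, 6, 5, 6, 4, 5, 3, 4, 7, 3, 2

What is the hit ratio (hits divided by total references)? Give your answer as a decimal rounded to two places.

0.22

3 -> miss, frames [3]
8 -> miss, frames [3, 8]
5 -> miss, evict 3, frames [8, 5]
3 -> miss, evict 8, frames [5, 3]
5 -> hit
4 -> miss, evict 3, frames [5, 4]
3 -> miss, evict 4, frames [5, 3]
4 -> miss, evict 3, frames [5, 4]
6 -> miss, evict 4, frames [5, 6]
5 -> hit
6 -> hit
4 -> miss, evict 6, frames [5, 4]
5 -> hit
3 -> miss, evict 4, frames [5, 3]
4 -> miss, evict 3, frames [5, 4]
7 -> miss, evict 4, frames [5, 7]
3 -> miss, evict 7, frames [5, 3]
2 -> miss, evict 3, frames [5, 2]
Hits: 4 of 18 references → 4/18 = 0.2222.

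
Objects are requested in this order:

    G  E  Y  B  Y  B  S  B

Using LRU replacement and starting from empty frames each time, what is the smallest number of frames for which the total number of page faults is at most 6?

f=1: 8 faults
f=2: 5 faults
f=3: 5 faults
f=4: 5 faults
f=5: 5 faults
Smallest f with faults ≤ 6 is 2.

2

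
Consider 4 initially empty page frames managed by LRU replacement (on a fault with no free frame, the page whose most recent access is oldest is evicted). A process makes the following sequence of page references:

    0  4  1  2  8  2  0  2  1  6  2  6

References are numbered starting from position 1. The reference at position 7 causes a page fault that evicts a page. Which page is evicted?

4

pos 1: 0: miss, frames [0]
pos 2: 4: miss, frames [0, 4]
pos 3: 1: miss, frames [0, 4, 1]
pos 4: 2: miss, frames [0, 4, 1, 2]
pos 5: 8: miss, evict 0, frames [4, 1, 2, 8]
pos 6: 2: hit
pos 7: 0: miss, evict 4, frames [1, 8, 2, 0]
At position 7, page 4 is evicted.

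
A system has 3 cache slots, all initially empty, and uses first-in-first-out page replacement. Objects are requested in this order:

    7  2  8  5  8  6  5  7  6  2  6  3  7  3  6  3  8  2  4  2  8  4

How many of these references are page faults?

7: miss, frames {7}
2: miss, frames {7,2}
8: miss, frames {7,2,8}
5: miss, evict 7, frames {2,8,5}
8: hit
6: miss, evict 2, frames {8,5,6}
5: hit
7: miss, evict 8, frames {5,6,7}
6: hit
2: miss, evict 5, frames {6,7,2}
6: hit
3: miss, evict 6, frames {7,2,3}
7: hit
3: hit
6: miss, evict 7, frames {2,3,6}
3: hit
8: miss, evict 2, frames {3,6,8}
2: miss, evict 3, frames {6,8,2}
4: miss, evict 6, frames {8,2,4}
2: hit
8: hit
4: hit
Page faults: 12.

12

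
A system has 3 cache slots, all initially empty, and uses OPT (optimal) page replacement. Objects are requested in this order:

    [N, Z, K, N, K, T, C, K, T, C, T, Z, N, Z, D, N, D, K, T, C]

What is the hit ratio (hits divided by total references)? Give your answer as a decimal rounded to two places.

N -> miss, frames [N]
Z -> miss, frames [N, Z]
K -> miss, frames [N, Z, K]
N -> hit
K -> hit
T -> miss, evict N, frames [Z, K, T]
C -> miss, evict Z, frames [K, T, C]
K -> hit
T -> hit
C -> hit
T -> hit
Z -> miss, evict C, frames [K, T, Z]
N -> miss, evict T, frames [K, Z, N]
Z -> hit
D -> miss, evict Z, frames [K, N, D]
N -> hit
D -> hit
K -> hit
T -> miss, evict D, frames [K, N, T]
C -> miss, evict T, frames [K, N, C]
Hits: 10 of 20 references → 10/20 = 0.5000.

0.50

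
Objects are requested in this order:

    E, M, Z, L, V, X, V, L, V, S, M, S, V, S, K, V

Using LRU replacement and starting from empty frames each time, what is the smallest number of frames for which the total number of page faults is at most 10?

3

f=1: 16 faults
f=2: 12 faults
f=3: 9 faults
f=4: 9 faults
f=5: 9 faults
f=6: 8 faults
f=7: 8 faults
f=8: 8 faults
Smallest f with faults ≤ 10 is 3.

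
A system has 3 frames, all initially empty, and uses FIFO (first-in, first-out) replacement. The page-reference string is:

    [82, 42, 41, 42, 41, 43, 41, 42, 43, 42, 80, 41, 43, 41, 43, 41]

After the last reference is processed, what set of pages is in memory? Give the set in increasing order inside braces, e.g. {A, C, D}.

{41, 43, 80}

82: miss, frames (82)
42: miss, frames (82 42)
41: miss, frames (82 42 41)
42: hit
41: hit
43: miss, evict 82, frames (42 41 43)
41: hit
42: hit
43: hit
42: hit
80: miss, evict 42, frames (41 43 80)
41: hit
43: hit
41: hit
43: hit
41: hit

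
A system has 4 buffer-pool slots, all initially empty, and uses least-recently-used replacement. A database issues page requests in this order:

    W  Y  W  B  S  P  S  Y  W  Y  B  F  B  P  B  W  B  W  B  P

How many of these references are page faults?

11

W → fault, frames {W}
Y → fault, frames {W,Y}
W → hit
B → fault, frames {Y,W,B}
S → fault, frames {Y,W,B,S}
P → fault, evict Y, frames {W,B,S,P}
S → hit
Y → fault, evict W, frames {B,P,S,Y}
W → fault, evict B, frames {P,S,Y,W}
Y → hit
B → fault, evict P, frames {S,W,Y,B}
F → fault, evict S, frames {W,Y,B,F}
B → hit
P → fault, evict W, frames {Y,F,B,P}
B → hit
W → fault, evict Y, frames {F,P,B,W}
B → hit
W → hit
B → hit
P → hit
Page faults: 11.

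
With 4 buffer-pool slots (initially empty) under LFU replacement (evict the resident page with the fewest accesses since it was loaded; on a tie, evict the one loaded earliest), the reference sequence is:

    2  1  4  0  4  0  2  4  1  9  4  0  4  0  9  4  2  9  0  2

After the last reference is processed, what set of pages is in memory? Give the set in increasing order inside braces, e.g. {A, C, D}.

{0, 2, 4, 9}

2 → fault, frames {2}
1 → fault, frames {2,1}
4 → fault, frames {2,1,4}
0 → fault, frames {2,1,4,0}
4 → hit
0 → hit
2 → hit
4 → hit
1 → hit
9 → fault, evict 2, frames {1,4,0,9}
4 → hit
0 → hit
4 → hit
0 → hit
9 → hit
4 → hit
2 → fault, evict 1, frames {4,0,9,2}
9 → hit
0 → hit
2 → hit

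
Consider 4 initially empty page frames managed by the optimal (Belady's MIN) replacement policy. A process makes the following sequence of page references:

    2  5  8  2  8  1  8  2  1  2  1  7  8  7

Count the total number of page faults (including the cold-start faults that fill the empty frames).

5

2: miss, frames {2}
5: miss, frames {2,5}
8: miss, frames {2,5,8}
2: hit
8: hit
1: miss, frames {2,5,8,1}
8: hit
2: hit
1: hit
2: hit
1: hit
7: miss, evict 1, frames {2,5,8,7}
8: hit
7: hit
Page faults: 5.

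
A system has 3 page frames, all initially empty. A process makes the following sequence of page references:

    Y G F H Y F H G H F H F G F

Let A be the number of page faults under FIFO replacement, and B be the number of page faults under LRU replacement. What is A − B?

2

Under FIFO: F F F F F . . F . F F . . . → 8 faults.
Under LRU: F F F F F . . F . . . . . . → 6 faults.
A − B = 8 − 6 = 2.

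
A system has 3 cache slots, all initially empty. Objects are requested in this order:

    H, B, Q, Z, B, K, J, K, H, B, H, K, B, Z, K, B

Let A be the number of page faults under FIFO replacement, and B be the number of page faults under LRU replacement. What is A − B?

Under FIFO: F F F F . F F . F F . F . F . . → 10 faults.
Under LRU: F F F F . F F . F F . . . F . . → 9 faults.
A − B = 10 − 9 = 1.

1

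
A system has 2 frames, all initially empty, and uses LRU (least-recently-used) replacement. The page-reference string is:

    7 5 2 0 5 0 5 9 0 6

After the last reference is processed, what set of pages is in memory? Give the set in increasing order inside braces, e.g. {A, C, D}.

7: fault, frames (7)
5: fault, frames (7 5)
2: fault, evict 7, frames (5 2)
0: fault, evict 5, frames (2 0)
5: fault, evict 2, frames (0 5)
0: hit
5: hit
9: fault, evict 0, frames (5 9)
0: fault, evict 5, frames (9 0)
6: fault, evict 9, frames (0 6)

{0, 6}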